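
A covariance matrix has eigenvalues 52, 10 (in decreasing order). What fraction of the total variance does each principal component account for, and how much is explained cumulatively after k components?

Step 1 — total variance = trace(Sigma) = Σ λ_i = 52 + 10 = 62.

Step 2 — fraction explained by component i = λ_i / Σ λ:
  PC1: 52/62 = 0.8387
  PC2: 10/62 = 0.1613

Step 3 — cumulative fraction after k components = (λ_1 + ... + λ_k) / Σ λ:
  k = 1: 52/62 = 0.8387
  k = 2: (52 + 10)/62 = 62/62 = 1

Summary (fraction, with percent):

explained: PC1 0.8387 (83.87%), PC2 0.1613 (16.13%);  cumulative: 0.8387, 1


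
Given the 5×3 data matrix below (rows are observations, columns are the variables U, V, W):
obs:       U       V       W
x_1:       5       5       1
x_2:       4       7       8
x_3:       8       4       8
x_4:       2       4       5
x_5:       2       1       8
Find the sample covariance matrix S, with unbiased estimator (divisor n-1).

Step 1 — column means:
  mean(U) = (5 + 4 + 8 + 2 + 2) / 5 = 21/5 = 4.2
  mean(V) = (5 + 7 + 4 + 4 + 1) / 5 = 21/5 = 4.2
  mean(W) = (1 + 8 + 8 + 5 + 8) / 5 = 30/5 = 6

Step 2 — sample covariance S[i,j] = (1/(n-1)) · Σ_k (x_{k,i} - mean_i) · (x_{k,j} - mean_j), with n-1 = 4.
  S[U,U] = ((0.8)·(0.8) + (-0.2)·(-0.2) + (3.8)·(3.8) + (-2.2)·(-2.2) + (-2.2)·(-2.2)) / 4 = 24.8/4 = 6.2
  S[U,V] = ((0.8)·(0.8) + (-0.2)·(2.8) + (3.8)·(-0.2) + (-2.2)·(-0.2) + (-2.2)·(-3.2)) / 4 = 6.8/4 = 1.7
  S[U,W] = ((0.8)·(-5) + (-0.2)·(2) + (3.8)·(2) + (-2.2)·(-1) + (-2.2)·(2)) / 4 = 1/4 = 0.25
  S[V,V] = ((0.8)·(0.8) + (2.8)·(2.8) + (-0.2)·(-0.2) + (-0.2)·(-0.2) + (-3.2)·(-3.2)) / 4 = 18.8/4 = 4.7
  S[V,W] = ((0.8)·(-5) + (2.8)·(2) + (-0.2)·(2) + (-0.2)·(-1) + (-3.2)·(2)) / 4 = -5/4 = -1.25
  S[W,W] = ((-5)·(-5) + (2)·(2) + (2)·(2) + (-1)·(-1) + (2)·(2)) / 4 = 38/4 = 9.5

S is symmetric (S[j,i] = S[i,j]). Assembling:

S = [[6.2, 1.7, 0.25],
 [1.7, 4.7, -1.25],
 [0.25, -1.25, 9.5]]


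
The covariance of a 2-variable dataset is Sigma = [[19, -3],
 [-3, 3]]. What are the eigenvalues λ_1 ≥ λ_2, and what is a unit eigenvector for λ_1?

Step 1 — characteristic polynomial of 2×2 Sigma:
  det(Sigma - λI) = λ² - trace · λ + det = 0.
  trace = 19 + 3 = 22, det = 19·3 - (-3)² = 48.
Step 2 — discriminant:
  Δ = trace² - 4·det = 484 - 192 = 292.
Step 3 — eigenvalues:
  λ = (trace ± √Δ)/2 = (22 ± 17.088)/2,
  λ_1 = 19.544,  λ_2 = 2.456.

Step 4 — unit eigenvector for λ_1: solve (Sigma - λ_1 I)v = 0. First row:
  (19 - 19.544)·v_x + (-3)·v_y = 0, i.e. (-0.544)·v_x + (-3)·v_y = 0,
  so v ∝ (b, λ_1 - a) = (-3, 0.544); multiply by -1 so the first entry is positive: u = (3, -0.544).
  ||u|| = √((3)² + (-0.544)²) = √(9.2959) ≈ 3.0489,
  v_1 = u/||u|| ≈ (0.984, -0.1784) (||v_1|| = 1).

λ_1 = 19.544,  λ_2 = 2.456;  v_1 ≈ (0.984, -0.1784)


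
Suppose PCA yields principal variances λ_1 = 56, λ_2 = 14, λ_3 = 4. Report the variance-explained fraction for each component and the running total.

Step 1 — total variance = trace(Sigma) = Σ λ_i = 56 + 14 + 4 = 74.

Step 2 — fraction explained by component i = λ_i / Σ λ:
  PC1: 56/74 = 0.7568
  PC2: 14/74 = 0.1892
  PC3: 4/74 = 0.0541

Step 3 — cumulative fraction after k components = (λ_1 + ... + λ_k) / Σ λ:
  k = 1: 56/74 = 0.7568
  k = 2: (56 + 14)/74 = 70/74 = 0.9459
  k = 3: (56 + 14 + 4)/74 = 74/74 = 1

Summary (fraction, with percent):

explained: PC1 0.7568 (75.68%), PC2 0.1892 (18.92%), PC3 0.0541 (5.41%);  cumulative: 0.7568, 0.9459, 1


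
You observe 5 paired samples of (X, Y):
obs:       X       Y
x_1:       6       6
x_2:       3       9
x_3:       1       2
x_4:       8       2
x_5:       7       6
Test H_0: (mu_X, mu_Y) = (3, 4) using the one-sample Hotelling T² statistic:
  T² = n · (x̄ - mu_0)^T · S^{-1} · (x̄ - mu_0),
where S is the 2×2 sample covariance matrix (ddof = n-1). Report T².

Step 1 — sample mean vector:
  mean(X) = (6 + 3 + 1 + 8 + 7) / 5 = 25/5 = 5
  mean(Y) = (6 + 9 + 2 + 2 + 6) / 5 = 25/5 = 5
  x̄ = (5, 5),  deviation x̄ - mu_0 = (5, 5) - (3, 4) = (2, 1).

Step 2 — sample covariance matrix, S[i,j] = (1/(n-1)) · Σ_k (x_{k,i} - mean_i) · (x_{k,j} - mean_j), divisor n-1 = 4:
  S[X,X] = ((1)·(1) + (-2)·(-2) + (-4)·(-4) + (3)·(3) + (2)·(2)) / 4 = 34/4 = 8.5
  S[X,Y] = ((1)·(1) + (-2)·(4) + (-4)·(-3) + (3)·(-3) + (2)·(1)) / 4 = -2/4 = -0.5
  S[Y,Y] = ((1)·(1) + (4)·(4) + (-3)·(-3) + (-3)·(-3) + (1)·(1)) / 4 = 36/4 = 9
  S = [[8.5, -0.5],
 [-0.5, 9]].

Step 3 — invert S. det(S) = 8.5·9 - (-0.5)² = 76.25.
  S^{-1} = (1/det) · [[d, -b], [-b, a]] = [[0.118, 0.0066],
 [0.0066, 0.1115]].

Step 4 — quadratic form (x̄ - mu_0)^T · S^{-1} · (x̄ - mu_0):
  S^{-1} · (x̄ - mu_0) = (0.2426, 0.1246),
  (x̄ - mu_0)^T · [...] = (2)·(0.2426) + (1)·(0.1246) = 0.6098.

Step 5 — scale by n: T² = 5 · 0.6098 = 3.0492.

T² ≈ 3.0492


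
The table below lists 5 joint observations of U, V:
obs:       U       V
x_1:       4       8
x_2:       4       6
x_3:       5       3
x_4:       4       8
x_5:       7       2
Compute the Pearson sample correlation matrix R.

Step 1 — column means:
  mean(U) = (4 + 4 + 5 + 4 + 7) / 5 = 24/5 = 4.8
  mean(V) = (8 + 6 + 3 + 8 + 2) / 5 = 27/5 = 5.4

Step 2 — sample variances and covariances s[i,j] = (1/(n-1)) · Σ_k (x_{k,i} - mean_i) · (x_{k,j} - mean_j), with n-1 = 4:
  s[U,U] = ((-0.8)·(-0.8) + (-0.8)·(-0.8) + (0.2)·(0.2) + (-0.8)·(-0.8) + (2.2)·(2.2)) / 4 = 6.8/4 = 1.7
  s[U,V] = ((-0.8)·(2.6) + (-0.8)·(0.6) + (0.2)·(-2.4) + (-0.8)·(2.6) + (2.2)·(-3.4)) / 4 = -12.6/4 = -3.15
  s[V,V] = ((2.6)·(2.6) + (0.6)·(0.6) + (-2.4)·(-2.4) + (2.6)·(2.6) + (-3.4)·(-3.4)) / 4 = 31.2/4 = 7.8
  Sample standard deviations s_i = √(s[i,i]):
  s(U) = √(1.7) = 1.3038
  s(V) = √(7.8) = 2.7928

Step 3 — r_{ij} = s_{ij} / (s_i · s_j):
  r[U,U] = 1 (diagonal).
  r[U,V] = -3.15 / (1.3038 · 2.7928) = -3.15 / 3.6414 = -0.865
  r[V,V] = 1 (diagonal).

R is symmetric with unit diagonal. Assembling:

R = [[1, -0.865],
 [-0.865, 1]]


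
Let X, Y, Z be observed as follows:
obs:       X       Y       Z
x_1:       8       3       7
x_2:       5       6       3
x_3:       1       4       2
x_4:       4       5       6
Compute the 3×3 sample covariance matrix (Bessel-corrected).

Step 1 — column means:
  mean(X) = (8 + 5 + 1 + 4) / 4 = 18/4 = 4.5
  mean(Y) = (3 + 6 + 4 + 5) / 4 = 18/4 = 4.5
  mean(Z) = (7 + 3 + 2 + 6) / 4 = 18/4 = 4.5

Step 2 — sample covariance S[i,j] = (1/(n-1)) · Σ_k (x_{k,i} - mean_i) · (x_{k,j} - mean_j), with n-1 = 3.
  S[X,X] = ((3.5)·(3.5) + (0.5)·(0.5) + (-3.5)·(-3.5) + (-0.5)·(-0.5)) / 3 = 25/3 = 8.3333
  S[X,Y] = ((3.5)·(-1.5) + (0.5)·(1.5) + (-3.5)·(-0.5) + (-0.5)·(0.5)) / 3 = -3/3 = -1
  S[X,Z] = ((3.5)·(2.5) + (0.5)·(-1.5) + (-3.5)·(-2.5) + (-0.5)·(1.5)) / 3 = 16/3 = 5.3333
  S[Y,Y] = ((-1.5)·(-1.5) + (1.5)·(1.5) + (-0.5)·(-0.5) + (0.5)·(0.5)) / 3 = 5/3 = 1.6667
  S[Y,Z] = ((-1.5)·(2.5) + (1.5)·(-1.5) + (-0.5)·(-2.5) + (0.5)·(1.5)) / 3 = -4/3 = -1.3333
  S[Z,Z] = ((2.5)·(2.5) + (-1.5)·(-1.5) + (-2.5)·(-2.5) + (1.5)·(1.5)) / 3 = 17/3 = 5.6667

S is symmetric (S[j,i] = S[i,j]). Assembling:

S = [[8.3333, -1, 5.3333],
 [-1, 1.6667, -1.3333],
 [5.3333, -1.3333, 5.6667]]


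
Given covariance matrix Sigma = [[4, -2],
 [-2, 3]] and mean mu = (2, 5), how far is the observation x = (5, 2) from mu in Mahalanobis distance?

Step 1 — centre the observation: (x - mu) = (3, -3).

Step 2 — invert Sigma. det(Sigma) = 4·3 - (-2)² = 8.
  Sigma^{-1} = (1/det) · [[d, -b], [-b, a]] = [[0.375, 0.25],
 [0.25, 0.5]].

Step 3 — form the quadratic (x - mu)^T · Sigma^{-1} · (x - mu):
  Sigma^{-1} · (x - mu) = (0.375, -0.75).
  (x - mu)^T · [Sigma^{-1} · (x - mu)] = (3)·(0.375) + (-3)·(-0.75) = 3.375.

Step 4 — take square root: d = √(3.375) ≈ 1.8371.

d(x, mu) = √(3.375) ≈ 1.8371


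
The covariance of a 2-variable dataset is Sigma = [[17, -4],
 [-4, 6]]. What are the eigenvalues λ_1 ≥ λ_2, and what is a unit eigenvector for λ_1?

Step 1 — characteristic polynomial of 2×2 Sigma:
  det(Sigma - λI) = λ² - trace · λ + det = 0.
  trace = 17 + 6 = 23, det = 17·6 - (-4)² = 86.
Step 2 — discriminant:
  Δ = trace² - 4·det = 529 - 344 = 185.
Step 3 — eigenvalues:
  λ = (trace ± √Δ)/2 = (23 ± 13.6015)/2,
  λ_1 = 18.3007,  λ_2 = 4.6993.

Step 4 — unit eigenvector for λ_1: solve (Sigma - λ_1 I)v = 0. First row:
  (17 - 18.3007)·v_x + (-4)·v_y = 0, i.e. (-1.3007)·v_x + (-4)·v_y = 0,
  so v ∝ (b, λ_1 - a) = (-4, 1.3007); multiply by -1 so the first entry is positive: u = (4, -1.3007).
  ||u|| = √((4)² + (-1.3007)²) = √(17.6919) ≈ 4.2062,
  v_1 = u/||u|| ≈ (0.951, -0.3092) (||v_1|| = 1).

λ_1 = 18.3007,  λ_2 = 4.6993;  v_1 ≈ (0.951, -0.3092)


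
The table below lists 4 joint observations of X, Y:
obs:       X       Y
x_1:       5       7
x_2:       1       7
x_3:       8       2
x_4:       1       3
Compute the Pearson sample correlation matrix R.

Step 1 — column means:
  mean(X) = (5 + 1 + 8 + 1) / 4 = 15/4 = 3.75
  mean(Y) = (7 + 7 + 2 + 3) / 4 = 19/4 = 4.75

Step 2 — sample variances and covariances s[i,j] = (1/(n-1)) · Σ_k (x_{k,i} - mean_i) · (x_{k,j} - mean_j), with n-1 = 3:
  s[X,X] = ((1.25)·(1.25) + (-2.75)·(-2.75) + (4.25)·(4.25) + (-2.75)·(-2.75)) / 3 = 34.75/3 = 11.5833
  s[X,Y] = ((1.25)·(2.25) + (-2.75)·(2.25) + (4.25)·(-2.75) + (-2.75)·(-1.75)) / 3 = -10.25/3 = -3.4167
  s[Y,Y] = ((2.25)·(2.25) + (2.25)·(2.25) + (-2.75)·(-2.75) + (-1.75)·(-1.75)) / 3 = 20.75/3 = 6.9167
  Sample standard deviations s_i = √(s[i,i]):
  s(X) = √(11.5833) = 3.4034
  s(Y) = √(6.9167) = 2.63

Step 3 — r_{ij} = s_{ij} / (s_i · s_j):
  r[X,X] = 1 (diagonal).
  r[X,Y] = -3.4167 / (3.4034 · 2.63) = -3.4167 / 8.9509 = -0.3817
  r[Y,Y] = 1 (diagonal).

R is symmetric with unit diagonal. Assembling:

R = [[1, -0.3817],
 [-0.3817, 1]]


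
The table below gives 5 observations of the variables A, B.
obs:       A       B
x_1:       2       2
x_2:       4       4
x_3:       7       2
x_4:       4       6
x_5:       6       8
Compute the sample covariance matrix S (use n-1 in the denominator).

Step 1 — column means:
  mean(A) = (2 + 4 + 7 + 4 + 6) / 5 = 23/5 = 4.6
  mean(B) = (2 + 4 + 2 + 6 + 8) / 5 = 22/5 = 4.4

Step 2 — sample covariance S[i,j] = (1/(n-1)) · Σ_k (x_{k,i} - mean_i) · (x_{k,j} - mean_j), with n-1 = 4.
  S[A,A] = ((-2.6)·(-2.6) + (-0.6)·(-0.6) + (2.4)·(2.4) + (-0.6)·(-0.6) + (1.4)·(1.4)) / 4 = 15.2/4 = 3.8
  S[A,B] = ((-2.6)·(-2.4) + (-0.6)·(-0.4) + (2.4)·(-2.4) + (-0.6)·(1.6) + (1.4)·(3.6)) / 4 = 4.8/4 = 1.2
  S[B,B] = ((-2.4)·(-2.4) + (-0.4)·(-0.4) + (-2.4)·(-2.4) + (1.6)·(1.6) + (3.6)·(3.6)) / 4 = 27.2/4 = 6.8

S is symmetric (S[j,i] = S[i,j]). Assembling:

S = [[3.8, 1.2],
 [1.2, 6.8]]


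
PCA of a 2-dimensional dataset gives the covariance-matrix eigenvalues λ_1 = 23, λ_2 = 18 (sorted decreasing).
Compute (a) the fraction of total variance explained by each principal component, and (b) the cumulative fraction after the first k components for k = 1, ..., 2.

Step 1 — total variance = trace(Sigma) = Σ λ_i = 23 + 18 = 41.

Step 2 — fraction explained by component i = λ_i / Σ λ:
  PC1: 23/41 = 0.561
  PC2: 18/41 = 0.439

Step 3 — cumulative fraction after k components = (λ_1 + ... + λ_k) / Σ λ:
  k = 1: 23/41 = 0.561
  k = 2: (23 + 18)/41 = 41/41 = 1

Summary (fraction, with percent):

explained: PC1 0.561 (56.1%), PC2 0.439 (43.9%);  cumulative: 0.561, 1


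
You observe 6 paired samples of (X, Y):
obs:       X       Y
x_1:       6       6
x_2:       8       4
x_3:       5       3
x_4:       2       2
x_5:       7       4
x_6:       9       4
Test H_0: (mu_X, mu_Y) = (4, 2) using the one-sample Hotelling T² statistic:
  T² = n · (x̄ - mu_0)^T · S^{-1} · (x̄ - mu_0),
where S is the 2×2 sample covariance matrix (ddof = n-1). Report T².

Step 1 — sample mean vector:
  mean(X) = (6 + 8 + 5 + 2 + 7 + 9) / 6 = 37/6 = 6.1667
  mean(Y) = (6 + 4 + 3 + 2 + 4 + 4) / 6 = 23/6 = 3.8333
  x̄ = (6.1667, 3.8333),  deviation x̄ - mu_0 = (6.1667, 3.8333) - (4, 2) = (2.1667, 1.8333).

Step 2 — sample covariance matrix, S[i,j] = (1/(n-1)) · Σ_k (x_{k,i} - mean_i) · (x_{k,j} - mean_j), divisor n-1 = 5:
  S[X,X] = ((-0.1667)·(-0.1667) + (1.8333)·(1.8333) + (-1.1667)·(-1.1667) + (-4.1667)·(-4.1667) + (0.8333)·(0.8333) + (2.8333)·(2.8333)) / 5 = 30.8333/5 = 6.1667
  S[X,Y] = ((-0.1667)·(2.1667) + (1.8333)·(0.1667) + (-1.1667)·(-0.8333) + (-4.1667)·(-1.8333) + (0.8333)·(0.1667) + (2.8333)·(0.1667)) / 5 = 9.1667/5 = 1.8333
  S[Y,Y] = ((2.1667)·(2.1667) + (0.1667)·(0.1667) + (-0.8333)·(-0.8333) + (-1.8333)·(-1.8333) + (0.1667)·(0.1667) + (0.1667)·(0.1667)) / 5 = 8.8333/5 = 1.7667
  S = [[6.1667, 1.8333],
 [1.8333, 1.7667]].

Step 3 — invert S. det(S) = 6.1667·1.7667 - (1.8333)² = 7.5333.
  S^{-1} = (1/det) · [[d, -b], [-b, a]] = [[0.2345, -0.2434],
 [-0.2434, 0.8186]].

Step 4 — quadratic form (x̄ - mu_0)^T · S^{-1} · (x̄ - mu_0):
  S^{-1} · (x̄ - mu_0) = (0.0619, 0.9735),
  (x̄ - mu_0)^T · [...] = (2.1667)·(0.0619) + (1.8333)·(0.9735) = 1.9189.

Step 5 — scale by n: T² = 6 · 1.9189 = 11.5133.

T² ≈ 11.5133


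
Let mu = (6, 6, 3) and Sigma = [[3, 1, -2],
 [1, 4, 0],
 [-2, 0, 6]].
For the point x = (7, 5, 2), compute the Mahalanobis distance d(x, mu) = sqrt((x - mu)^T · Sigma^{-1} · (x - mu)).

Step 1 — centre the observation: (x - mu) = (1, -1, -1).

Step 2 — invert Sigma (cofactor / det for 3×3, or solve directly):
  Sigma^{-1} = [[0.48, -0.12, 0.16],
 [-0.12, 0.28, -0.04],
 [0.16, -0.04, 0.22]].

Step 3 — form the quadratic (x - mu)^T · Sigma^{-1} · (x - mu):
  Sigma^{-1} · (x - mu) = (0.44, -0.36, -0.02).
  (x - mu)^T · [Sigma^{-1} · (x - mu)] = (1)·(0.44) + (-1)·(-0.36) + (-1)·(-0.02) = 0.82.

Step 4 — take square root: d = √(0.82) ≈ 0.9055.

d(x, mu) = √(0.82) ≈ 0.9055


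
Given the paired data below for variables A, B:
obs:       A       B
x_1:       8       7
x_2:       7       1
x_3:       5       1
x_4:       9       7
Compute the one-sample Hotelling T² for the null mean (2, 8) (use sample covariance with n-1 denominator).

Step 1 — sample mean vector:
  mean(A) = (8 + 7 + 5 + 9) / 4 = 29/4 = 7.25
  mean(B) = (7 + 1 + 1 + 7) / 4 = 16/4 = 4
  x̄ = (7.25, 4),  deviation x̄ - mu_0 = (7.25, 4) - (2, 8) = (5.25, -4).

Step 2 — sample covariance matrix, S[i,j] = (1/(n-1)) · Σ_k (x_{k,i} - mean_i) · (x_{k,j} - mean_j), divisor n-1 = 3:
  S[A,A] = ((0.75)·(0.75) + (-0.25)·(-0.25) + (-2.25)·(-2.25) + (1.75)·(1.75)) / 3 = 8.75/3 = 2.9167
  S[A,B] = ((0.75)·(3) + (-0.25)·(-3) + (-2.25)·(-3) + (1.75)·(3)) / 3 = 15/3 = 5
  S[B,B] = ((3)·(3) + (-3)·(-3) + (-3)·(-3) + (3)·(3)) / 3 = 36/3 = 12
  S = [[2.9167, 5],
 [5, 12]].

Step 3 — invert S. det(S) = 2.9167·12 - (5)² = 10.
  S^{-1} = (1/det) · [[d, -b], [-b, a]] = [[1.2, -0.5],
 [-0.5, 0.2917]].

Step 4 — quadratic form (x̄ - mu_0)^T · S^{-1} · (x̄ - mu_0):
  S^{-1} · (x̄ - mu_0) = (8.3, -3.7917),
  (x̄ - mu_0)^T · [...] = (5.25)·(8.3) + (-4)·(-3.7917) = 58.7417.

Step 5 — scale by n: T² = 4 · 58.7417 = 234.9667.

T² ≈ 234.9667


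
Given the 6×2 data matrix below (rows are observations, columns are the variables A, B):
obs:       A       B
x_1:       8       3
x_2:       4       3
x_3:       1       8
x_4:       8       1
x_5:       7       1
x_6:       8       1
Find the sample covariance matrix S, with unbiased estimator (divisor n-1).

Step 1 — column means:
  mean(A) = (8 + 4 + 1 + 8 + 7 + 8) / 6 = 36/6 = 6
  mean(B) = (3 + 3 + 8 + 1 + 1 + 1) / 6 = 17/6 = 2.8333

Step 2 — sample covariance S[i,j] = (1/(n-1)) · Σ_k (x_{k,i} - mean_i) · (x_{k,j} - mean_j), with n-1 = 5.
  S[A,A] = ((2)·(2) + (-2)·(-2) + (-5)·(-5) + (2)·(2) + (1)·(1) + (2)·(2)) / 5 = 42/5 = 8.4
  S[A,B] = ((2)·(0.1667) + (-2)·(0.1667) + (-5)·(5.1667) + (2)·(-1.8333) + (1)·(-1.8333) + (2)·(-1.8333)) / 5 = -35/5 = -7
  S[B,B] = ((0.1667)·(0.1667) + (0.1667)·(0.1667) + (5.1667)·(5.1667) + (-1.8333)·(-1.8333) + (-1.8333)·(-1.8333) + (-1.8333)·(-1.8333)) / 5 = 36.8333/5 = 7.3667

S is symmetric (S[j,i] = S[i,j]). Assembling:

S = [[8.4, -7],
 [-7, 7.3667]]


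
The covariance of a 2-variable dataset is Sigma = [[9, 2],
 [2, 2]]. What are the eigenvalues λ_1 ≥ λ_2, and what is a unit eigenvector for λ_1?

Step 1 — characteristic polynomial of 2×2 Sigma:
  det(Sigma - λI) = λ² - trace · λ + det = 0.
  trace = 9 + 2 = 11, det = 9·2 - (2)² = 14.
Step 2 — discriminant:
  Δ = trace² - 4·det = 121 - 56 = 65.
Step 3 — eigenvalues:
  λ = (trace ± √Δ)/2 = (11 ± 8.0623)/2,
  λ_1 = 9.5311,  λ_2 = 1.4689.

Step 4 — unit eigenvector for λ_1: solve (Sigma - λ_1 I)v = 0. First row:
  (9 - 9.5311)·v_x + (2)·v_y = 0, i.e. (-0.5311)·v_x + (2)·v_y = 0,
  so v ∝ (b, λ_1 - a) = (2, 0.5311) = u.
  ||u|| = √((2)² + (0.5311)²) = √(4.2821) ≈ 2.0693,
  v_1 = u/||u|| ≈ (0.9665, 0.2567) (||v_1|| = 1).

λ_1 = 9.5311,  λ_2 = 1.4689;  v_1 ≈ (0.9665, 0.2567)


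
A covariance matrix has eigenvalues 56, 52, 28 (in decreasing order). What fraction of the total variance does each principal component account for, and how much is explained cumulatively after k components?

Step 1 — total variance = trace(Sigma) = Σ λ_i = 56 + 52 + 28 = 136.

Step 2 — fraction explained by component i = λ_i / Σ λ:
  PC1: 56/136 = 0.4118
  PC2: 52/136 = 0.3824
  PC3: 28/136 = 0.2059

Step 3 — cumulative fraction after k components = (λ_1 + ... + λ_k) / Σ λ:
  k = 1: 56/136 = 0.4118
  k = 2: (56 + 52)/136 = 108/136 = 0.7941
  k = 3: (56 + 52 + 28)/136 = 136/136 = 1

Summary (fraction, with percent):

explained: PC1 0.4118 (41.18%), PC2 0.3824 (38.24%), PC3 0.2059 (20.59%);  cumulative: 0.4118, 0.7941, 1


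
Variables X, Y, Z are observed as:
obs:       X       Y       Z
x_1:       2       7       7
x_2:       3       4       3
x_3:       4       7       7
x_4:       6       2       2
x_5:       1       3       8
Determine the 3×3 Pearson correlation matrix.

Step 1 — column means:
  mean(X) = (2 + 3 + 4 + 6 + 1) / 5 = 16/5 = 3.2
  mean(Y) = (7 + 4 + 7 + 2 + 3) / 5 = 23/5 = 4.6
  mean(Z) = (7 + 3 + 7 + 2 + 8) / 5 = 27/5 = 5.4

Step 2 — sample variances and covariances s[i,j] = (1/(n-1)) · Σ_k (x_{k,i} - mean_i) · (x_{k,j} - mean_j), with n-1 = 4:
  s[X,X] = ((-1.2)·(-1.2) + (-0.2)·(-0.2) + (0.8)·(0.8) + (2.8)·(2.8) + (-2.2)·(-2.2)) / 4 = 14.8/4 = 3.7
  s[X,Y] = ((-1.2)·(2.4) + (-0.2)·(-0.6) + (0.8)·(2.4) + (2.8)·(-2.6) + (-2.2)·(-1.6)) / 4 = -4.6/4 = -1.15
  s[X,Z] = ((-1.2)·(1.6) + (-0.2)·(-2.4) + (0.8)·(1.6) + (2.8)·(-3.4) + (-2.2)·(2.6)) / 4 = -15.4/4 = -3.85
  s[Y,Y] = ((2.4)·(2.4) + (-0.6)·(-0.6) + (2.4)·(2.4) + (-2.6)·(-2.6) + (-1.6)·(-1.6)) / 4 = 21.2/4 = 5.3
  s[Y,Z] = ((2.4)·(1.6) + (-0.6)·(-2.4) + (2.4)·(1.6) + (-2.6)·(-3.4) + (-1.6)·(2.6)) / 4 = 13.8/4 = 3.45
  s[Z,Z] = ((1.6)·(1.6) + (-2.4)·(-2.4) + (1.6)·(1.6) + (-3.4)·(-3.4) + (2.6)·(2.6)) / 4 = 29.2/4 = 7.3
  Sample standard deviations s_i = √(s[i,i]):
  s(X) = √(3.7) = 1.9235
  s(Y) = √(5.3) = 2.3022
  s(Z) = √(7.3) = 2.7019

Step 3 — r_{ij} = s_{ij} / (s_i · s_j):
  r[X,X] = 1 (diagonal).
  r[X,Y] = -1.15 / (1.9235 · 2.3022) = -1.15 / 4.4283 = -0.2597
  r[X,Z] = -3.85 / (1.9235 · 2.7019) = -3.85 / 5.1971 = -0.7408
  r[Y,Y] = 1 (diagonal).
  r[Y,Z] = 3.45 / (2.3022 · 2.7019) = 3.45 / 6.2201 = 0.5547
  r[Z,Z] = 1 (diagonal).

R is symmetric with unit diagonal. Assembling:

R = [[1, -0.2597, -0.7408],
 [-0.2597, 1, 0.5547],
 [-0.7408, 0.5547, 1]]


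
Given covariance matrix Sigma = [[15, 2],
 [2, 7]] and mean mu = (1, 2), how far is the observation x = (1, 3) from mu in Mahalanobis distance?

Step 1 — centre the observation: (x - mu) = (0, 1).

Step 2 — invert Sigma. det(Sigma) = 15·7 - (2)² = 101.
  Sigma^{-1} = (1/det) · [[d, -b], [-b, a]] = [[0.0693, -0.0198],
 [-0.0198, 0.1485]].

Step 3 — form the quadratic (x - mu)^T · Sigma^{-1} · (x - mu):
  Sigma^{-1} · (x - mu) = (-0.0198, 0.1485).
  (x - mu)^T · [Sigma^{-1} · (x - mu)] = (0)·(-0.0198) + (1)·(0.1485) = 0.1485.

Step 4 — take square root: d = √(0.1485) ≈ 0.3854.

d(x, mu) = √(0.1485) ≈ 0.3854


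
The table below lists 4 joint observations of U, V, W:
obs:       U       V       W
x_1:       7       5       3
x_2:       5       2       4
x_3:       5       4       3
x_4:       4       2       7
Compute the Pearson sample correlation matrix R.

Step 1 — column means:
  mean(U) = (7 + 5 + 5 + 4) / 4 = 21/4 = 5.25
  mean(V) = (5 + 2 + 4 + 2) / 4 = 13/4 = 3.25
  mean(W) = (3 + 4 + 3 + 7) / 4 = 17/4 = 4.25

Step 2 — sample variances and covariances s[i,j] = (1/(n-1)) · Σ_k (x_{k,i} - mean_i) · (x_{k,j} - mean_j), with n-1 = 3:
  s[U,U] = ((1.75)·(1.75) + (-0.25)·(-0.25) + (-0.25)·(-0.25) + (-1.25)·(-1.25)) / 3 = 4.75/3 = 1.5833
  s[U,V] = ((1.75)·(1.75) + (-0.25)·(-1.25) + (-0.25)·(0.75) + (-1.25)·(-1.25)) / 3 = 4.75/3 = 1.5833
  s[U,W] = ((1.75)·(-1.25) + (-0.25)·(-0.25) + (-0.25)·(-1.25) + (-1.25)·(2.75)) / 3 = -5.25/3 = -1.75
  s[V,V] = ((1.75)·(1.75) + (-1.25)·(-1.25) + (0.75)·(0.75) + (-1.25)·(-1.25)) / 3 = 6.75/3 = 2.25
  s[V,W] = ((1.75)·(-1.25) + (-1.25)·(-0.25) + (0.75)·(-1.25) + (-1.25)·(2.75)) / 3 = -6.25/3 = -2.0833
  s[W,W] = ((-1.25)·(-1.25) + (-0.25)·(-0.25) + (-1.25)·(-1.25) + (2.75)·(2.75)) / 3 = 10.75/3 = 3.5833
  Sample standard deviations s_i = √(s[i,i]):
  s(U) = √(1.5833) = 1.2583
  s(V) = √(2.25) = 1.5
  s(W) = √(3.5833) = 1.893

Step 3 — r_{ij} = s_{ij} / (s_i · s_j):
  r[U,U] = 1 (diagonal).
  r[U,V] = 1.5833 / (1.2583 · 1.5) = 1.5833 / 1.8875 = 0.8389
  r[U,W] = -1.75 / (1.2583 · 1.893) = -1.75 / 2.3819 = -0.7347
  r[V,V] = 1 (diagonal).
  r[V,W] = -2.0833 / (1.5 · 1.893) = -2.0833 / 2.8395 = -0.7337
  r[W,W] = 1 (diagonal).

R is symmetric with unit diagonal. Assembling:

R = [[1, 0.8389, -0.7347],
 [0.8389, 1, -0.7337],
 [-0.7347, -0.7337, 1]]


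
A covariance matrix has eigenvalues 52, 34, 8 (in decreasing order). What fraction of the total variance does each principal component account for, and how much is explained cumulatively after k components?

Step 1 — total variance = trace(Sigma) = Σ λ_i = 52 + 34 + 8 = 94.

Step 2 — fraction explained by component i = λ_i / Σ λ:
  PC1: 52/94 = 0.5532
  PC2: 34/94 = 0.3617
  PC3: 8/94 = 0.0851

Step 3 — cumulative fraction after k components = (λ_1 + ... + λ_k) / Σ λ:
  k = 1: 52/94 = 0.5532
  k = 2: (52 + 34)/94 = 86/94 = 0.9149
  k = 3: (52 + 34 + 8)/94 = 94/94 = 1

Summary (fraction, with percent):

explained: PC1 0.5532 (55.32%), PC2 0.3617 (36.17%), PC3 0.0851 (8.51%);  cumulative: 0.5532, 0.9149, 1


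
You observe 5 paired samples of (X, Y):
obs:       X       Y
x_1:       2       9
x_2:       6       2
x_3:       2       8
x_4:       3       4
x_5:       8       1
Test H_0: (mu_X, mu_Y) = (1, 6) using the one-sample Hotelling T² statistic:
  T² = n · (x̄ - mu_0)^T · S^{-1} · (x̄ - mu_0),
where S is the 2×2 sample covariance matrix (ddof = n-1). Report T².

Step 1 — sample mean vector:
  mean(X) = (2 + 6 + 2 + 3 + 8) / 5 = 21/5 = 4.2
  mean(Y) = (9 + 2 + 8 + 4 + 1) / 5 = 24/5 = 4.8
  x̄ = (4.2, 4.8),  deviation x̄ - mu_0 = (4.2, 4.8) - (1, 6) = (3.2, -1.2).

Step 2 — sample covariance matrix, S[i,j] = (1/(n-1)) · Σ_k (x_{k,i} - mean_i) · (x_{k,j} - mean_j), divisor n-1 = 4:
  S[X,X] = ((-2.2)·(-2.2) + (1.8)·(1.8) + (-2.2)·(-2.2) + (-1.2)·(-1.2) + (3.8)·(3.8)) / 4 = 28.8/4 = 7.2
  S[X,Y] = ((-2.2)·(4.2) + (1.8)·(-2.8) + (-2.2)·(3.2) + (-1.2)·(-0.8) + (3.8)·(-3.8)) / 4 = -34.8/4 = -8.7
  S[Y,Y] = ((4.2)·(4.2) + (-2.8)·(-2.8) + (3.2)·(3.2) + (-0.8)·(-0.8) + (-3.8)·(-3.8)) / 4 = 50.8/4 = 12.7
  S = [[7.2, -8.7],
 [-8.7, 12.7]].

Step 3 — invert S. det(S) = 7.2·12.7 - (-8.7)² = 15.75.
  S^{-1} = (1/det) · [[d, -b], [-b, a]] = [[0.8063, 0.5524],
 [0.5524, 0.4571]].

Step 4 — quadratic form (x̄ - mu_0)^T · S^{-1} · (x̄ - mu_0):
  S^{-1} · (x̄ - mu_0) = (1.9175, 1.219),
  (x̄ - mu_0)^T · [...] = (3.2)·(1.9175) + (-1.2)·(1.219) = 4.673.

Step 5 — scale by n: T² = 5 · 4.673 = 23.3651.

T² ≈ 23.3651


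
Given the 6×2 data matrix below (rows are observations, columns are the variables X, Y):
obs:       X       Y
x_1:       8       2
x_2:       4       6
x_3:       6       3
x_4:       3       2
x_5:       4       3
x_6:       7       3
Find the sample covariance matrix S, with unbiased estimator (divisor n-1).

Step 1 — column means:
  mean(X) = (8 + 4 + 6 + 3 + 4 + 7) / 6 = 32/6 = 5.3333
  mean(Y) = (2 + 6 + 3 + 2 + 3 + 3) / 6 = 19/6 = 3.1667

Step 2 — sample covariance S[i,j] = (1/(n-1)) · Σ_k (x_{k,i} - mean_i) · (x_{k,j} - mean_j), with n-1 = 5.
  S[X,X] = ((2.6667)·(2.6667) + (-1.3333)·(-1.3333) + (0.6667)·(0.6667) + (-2.3333)·(-2.3333) + (-1.3333)·(-1.3333) + (1.6667)·(1.6667)) / 5 = 19.3333/5 = 3.8667
  S[X,Y] = ((2.6667)·(-1.1667) + (-1.3333)·(2.8333) + (0.6667)·(-0.1667) + (-2.3333)·(-1.1667) + (-1.3333)·(-0.1667) + (1.6667)·(-0.1667)) / 5 = -4.3333/5 = -0.8667
  S[Y,Y] = ((-1.1667)·(-1.1667) + (2.8333)·(2.8333) + (-0.1667)·(-0.1667) + (-1.1667)·(-1.1667) + (-0.1667)·(-0.1667) + (-0.1667)·(-0.1667)) / 5 = 10.8333/5 = 2.1667

S is symmetric (S[j,i] = S[i,j]). Assembling:

S = [[3.8667, -0.8667],
 [-0.8667, 2.1667]]


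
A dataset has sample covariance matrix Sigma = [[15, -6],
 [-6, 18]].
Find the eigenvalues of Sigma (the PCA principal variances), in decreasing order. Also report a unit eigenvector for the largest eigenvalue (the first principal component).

Step 1 — characteristic polynomial of 2×2 Sigma:
  det(Sigma - λI) = λ² - trace · λ + det = 0.
  trace = 15 + 18 = 33, det = 15·18 - (-6)² = 234.
Step 2 — discriminant:
  Δ = trace² - 4·det = 1089 - 936 = 153.
Step 3 — eigenvalues:
  λ = (trace ± √Δ)/2 = (33 ± 12.3693)/2,
  λ_1 = 22.6847,  λ_2 = 10.3153.

Step 4 — unit eigenvector for λ_1: solve (Sigma - λ_1 I)v = 0. First row:
  (15 - 22.6847)·v_x + (-6)·v_y = 0, i.e. (-7.6847)·v_x + (-6)·v_y = 0,
  so v ∝ (b, λ_1 - a) = (-6, 7.6847); multiply by -1 so the first entry is positive: u = (6, -7.6847).
  ||u|| = √((6)² + (-7.6847)²) = √(95.054) ≈ 9.7496,
  v_1 = u/||u|| ≈ (0.6154, -0.7882) (||v_1|| = 1).

λ_1 = 22.6847,  λ_2 = 10.3153;  v_1 ≈ (0.6154, -0.7882)


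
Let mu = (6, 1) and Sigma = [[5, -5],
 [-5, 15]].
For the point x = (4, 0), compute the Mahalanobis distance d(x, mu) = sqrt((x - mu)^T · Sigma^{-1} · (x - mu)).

Step 1 — centre the observation: (x - mu) = (-2, -1).

Step 2 — invert Sigma. det(Sigma) = 5·15 - (-5)² = 50.
  Sigma^{-1} = (1/det) · [[d, -b], [-b, a]] = [[0.3, 0.1],
 [0.1, 0.1]].

Step 3 — form the quadratic (x - mu)^T · Sigma^{-1} · (x - mu):
  Sigma^{-1} · (x - mu) = (-0.7, -0.3).
  (x - mu)^T · [Sigma^{-1} · (x - mu)] = (-2)·(-0.7) + (-1)·(-0.3) = 1.7.

Step 4 — take square root: d = √(1.7) ≈ 1.3038.

d(x, mu) = √(1.7) ≈ 1.3038


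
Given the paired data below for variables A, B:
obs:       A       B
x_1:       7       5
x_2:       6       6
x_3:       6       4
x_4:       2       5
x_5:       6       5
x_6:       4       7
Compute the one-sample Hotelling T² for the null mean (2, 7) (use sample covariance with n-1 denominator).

Step 1 — sample mean vector:
  mean(A) = (7 + 6 + 6 + 2 + 6 + 4) / 6 = 31/6 = 5.1667
  mean(B) = (5 + 6 + 4 + 5 + 5 + 7) / 6 = 32/6 = 5.3333
  x̄ = (5.1667, 5.3333),  deviation x̄ - mu_0 = (5.1667, 5.3333) - (2, 7) = (3.1667, -1.6667).

Step 2 — sample covariance matrix, S[i,j] = (1/(n-1)) · Σ_k (x_{k,i} - mean_i) · (x_{k,j} - mean_j), divisor n-1 = 5:
  S[A,A] = ((1.8333)·(1.8333) + (0.8333)·(0.8333) + (0.8333)·(0.8333) + (-3.1667)·(-3.1667) + (0.8333)·(0.8333) + (-1.1667)·(-1.1667)) / 5 = 16.8333/5 = 3.3667
  S[A,B] = ((1.8333)·(-0.3333) + (0.8333)·(0.6667) + (0.8333)·(-1.3333) + (-3.1667)·(-0.3333) + (0.8333)·(-0.3333) + (-1.1667)·(1.6667)) / 5 = -2.3333/5 = -0.4667
  S[B,B] = ((-0.3333)·(-0.3333) + (0.6667)·(0.6667) + (-1.3333)·(-1.3333) + (-0.3333)·(-0.3333) + (-0.3333)·(-0.3333) + (1.6667)·(1.6667)) / 5 = 5.3333/5 = 1.0667
  S = [[3.3667, -0.4667],
 [-0.4667, 1.0667]].

Step 3 — invert S. det(S) = 3.3667·1.0667 - (-0.4667)² = 3.3733.
  S^{-1} = (1/det) · [[d, -b], [-b, a]] = [[0.3162, 0.1383],
 [0.1383, 0.998]].

Step 4 — quadratic form (x̄ - mu_0)^T · S^{-1} · (x̄ - mu_0):
  S^{-1} · (x̄ - mu_0) = (0.7708, -1.2253),
  (x̄ - mu_0)^T · [...] = (3.1667)·(0.7708) + (-1.6667)·(-1.2253) = 4.4829.

Step 5 — scale by n: T² = 6 · 4.4829 = 26.8972.

T² ≈ 26.8972


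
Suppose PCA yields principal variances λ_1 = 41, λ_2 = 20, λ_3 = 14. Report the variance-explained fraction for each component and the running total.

Step 1 — total variance = trace(Sigma) = Σ λ_i = 41 + 20 + 14 = 75.

Step 2 — fraction explained by component i = λ_i / Σ λ:
  PC1: 41/75 = 0.5467
  PC2: 20/75 = 0.2667
  PC3: 14/75 = 0.1867

Step 3 — cumulative fraction after k components = (λ_1 + ... + λ_k) / Σ λ:
  k = 1: 41/75 = 0.5467
  k = 2: (41 + 20)/75 = 61/75 = 0.8133
  k = 3: (41 + 20 + 14)/75 = 75/75 = 1

Summary (fraction, with percent):

explained: PC1 0.5467 (54.67%), PC2 0.2667 (26.67%), PC3 0.1867 (18.67%);  cumulative: 0.5467, 0.8133, 1


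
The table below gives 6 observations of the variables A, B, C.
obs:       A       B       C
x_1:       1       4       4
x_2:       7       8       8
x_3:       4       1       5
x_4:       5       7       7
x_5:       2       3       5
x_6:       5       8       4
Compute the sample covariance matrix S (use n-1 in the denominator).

Step 1 — column means:
  mean(A) = (1 + 7 + 4 + 5 + 2 + 5) / 6 = 24/6 = 4
  mean(B) = (4 + 8 + 1 + 7 + 3 + 8) / 6 = 31/6 = 5.1667
  mean(C) = (4 + 8 + 5 + 7 + 5 + 4) / 6 = 33/6 = 5.5

Step 2 — sample covariance S[i,j] = (1/(n-1)) · Σ_k (x_{k,i} - mean_i) · (x_{k,j} - mean_j), with n-1 = 5.
  S[A,A] = ((-3)·(-3) + (3)·(3) + (0)·(0) + (1)·(1) + (-2)·(-2) + (1)·(1)) / 5 = 24/5 = 4.8
  S[A,B] = ((-3)·(-1.1667) + (3)·(2.8333) + (0)·(-4.1667) + (1)·(1.8333) + (-2)·(-2.1667) + (1)·(2.8333)) / 5 = 21/5 = 4.2
  S[A,C] = ((-3)·(-1.5) + (3)·(2.5) + (0)·(-0.5) + (1)·(1.5) + (-2)·(-0.5) + (1)·(-1.5)) / 5 = 13/5 = 2.6
  S[B,B] = ((-1.1667)·(-1.1667) + (2.8333)·(2.8333) + (-4.1667)·(-4.1667) + (1.8333)·(1.8333) + (-2.1667)·(-2.1667) + (2.8333)·(2.8333)) / 5 = 42.8333/5 = 8.5667
  S[B,C] = ((-1.1667)·(-1.5) + (2.8333)·(2.5) + (-4.1667)·(-0.5) + (1.8333)·(1.5) + (-2.1667)·(-0.5) + (2.8333)·(-1.5)) / 5 = 10.5/5 = 2.1
  S[C,C] = ((-1.5)·(-1.5) + (2.5)·(2.5) + (-0.5)·(-0.5) + (1.5)·(1.5) + (-0.5)·(-0.5) + (-1.5)·(-1.5)) / 5 = 13.5/5 = 2.7

S is symmetric (S[j,i] = S[i,j]). Assembling:

S = [[4.8, 4.2, 2.6],
 [4.2, 8.5667, 2.1],
 [2.6, 2.1, 2.7]]


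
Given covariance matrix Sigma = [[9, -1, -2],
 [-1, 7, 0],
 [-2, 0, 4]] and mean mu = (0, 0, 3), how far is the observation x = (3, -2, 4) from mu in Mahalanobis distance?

Step 1 — centre the observation: (x - mu) = (3, -2, 1).

Step 2 — invert Sigma (cofactor / det for 3×3, or solve directly):
  Sigma^{-1} = [[0.1273, 0.0182, 0.0636],
 [0.0182, 0.1455, 0.0091],
 [0.0636, 0.0091, 0.2818]].

Step 3 — form the quadratic (x - mu)^T · Sigma^{-1} · (x - mu):
  Sigma^{-1} · (x - mu) = (0.4091, -0.2273, 0.4545).
  (x - mu)^T · [Sigma^{-1} · (x - mu)] = (3)·(0.4091) + (-2)·(-0.2273) + (1)·(0.4545) = 2.1364.

Step 4 — take square root: d = √(2.1364) ≈ 1.4616.

d(x, mu) = √(2.1364) ≈ 1.4616


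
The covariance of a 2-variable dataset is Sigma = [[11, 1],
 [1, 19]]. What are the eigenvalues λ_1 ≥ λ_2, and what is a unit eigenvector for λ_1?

Step 1 — characteristic polynomial of 2×2 Sigma:
  det(Sigma - λI) = λ² - trace · λ + det = 0.
  trace = 11 + 19 = 30, det = 11·19 - (1)² = 208.
Step 2 — discriminant:
  Δ = trace² - 4·det = 900 - 832 = 68.
Step 3 — eigenvalues:
  λ = (trace ± √Δ)/2 = (30 ± 8.2462)/2,
  λ_1 = 19.1231,  λ_2 = 10.8769.

Step 4 — unit eigenvector for λ_1: solve (Sigma - λ_1 I)v = 0. First row:
  (11 - 19.1231)·v_x + (1)·v_y = 0, i.e. (-8.1231)·v_x + (1)·v_y = 0,
  so v ∝ (b, λ_1 - a) = (1, 8.1231) = u.
  ||u|| = √((1)² + (8.1231)²) = √(66.9848) ≈ 8.1844,
  v_1 = u/||u|| ≈ (0.1222, 0.9925) (||v_1|| = 1).

λ_1 = 19.1231,  λ_2 = 10.8769;  v_1 ≈ (0.1222, 0.9925)


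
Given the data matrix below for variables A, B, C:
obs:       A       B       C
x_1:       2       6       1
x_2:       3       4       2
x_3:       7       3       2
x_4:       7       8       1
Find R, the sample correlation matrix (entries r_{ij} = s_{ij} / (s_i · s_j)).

Step 1 — column means:
  mean(A) = (2 + 3 + 7 + 7) / 4 = 19/4 = 4.75
  mean(B) = (6 + 4 + 3 + 8) / 4 = 21/4 = 5.25
  mean(C) = (1 + 2 + 2 + 1) / 4 = 6/4 = 1.5

Step 2 — sample variances and covariances s[i,j] = (1/(n-1)) · Σ_k (x_{k,i} - mean_i) · (x_{k,j} - mean_j), with n-1 = 3:
  s[A,A] = ((-2.75)·(-2.75) + (-1.75)·(-1.75) + (2.25)·(2.25) + (2.25)·(2.25)) / 3 = 20.75/3 = 6.9167
  s[A,B] = ((-2.75)·(0.75) + (-1.75)·(-1.25) + (2.25)·(-2.25) + (2.25)·(2.75)) / 3 = 1.25/3 = 0.4167
  s[A,C] = ((-2.75)·(-0.5) + (-1.75)·(0.5) + (2.25)·(0.5) + (2.25)·(-0.5)) / 3 = 0.5/3 = 0.1667
  s[B,B] = ((0.75)·(0.75) + (-1.25)·(-1.25) + (-2.25)·(-2.25) + (2.75)·(2.75)) / 3 = 14.75/3 = 4.9167
  s[B,C] = ((0.75)·(-0.5) + (-1.25)·(0.5) + (-2.25)·(0.5) + (2.75)·(-0.5)) / 3 = -3.5/3 = -1.1667
  s[C,C] = ((-0.5)·(-0.5) + (0.5)·(0.5) + (0.5)·(0.5) + (-0.5)·(-0.5)) / 3 = 1/3 = 0.3333
  Sample standard deviations s_i = √(s[i,i]):
  s(A) = √(6.9167) = 2.63
  s(B) = √(4.9167) = 2.2174
  s(C) = √(0.3333) = 0.5774

Step 3 — r_{ij} = s_{ij} / (s_i · s_j):
  r[A,A] = 1 (diagonal).
  r[A,B] = 0.4167 / (2.63 · 2.2174) = 0.4167 / 5.8315 = 0.0715
  r[A,C] = 0.1667 / (2.63 · 0.5774) = 0.1667 / 1.5184 = 0.1098
  r[B,B] = 1 (diagonal).
  r[B,C] = -1.1667 / (2.2174 · 0.5774) = -1.1667 / 1.2802 = -0.9113
  r[C,C] = 1 (diagonal).

R is symmetric with unit diagonal. Assembling:

R = [[1, 0.0715, 0.1098],
 [0.0715, 1, -0.9113],
 [0.1098, -0.9113, 1]]


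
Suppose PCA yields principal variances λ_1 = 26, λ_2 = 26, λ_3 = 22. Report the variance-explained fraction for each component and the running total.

Step 1 — total variance = trace(Sigma) = Σ λ_i = 26 + 26 + 22 = 74.

Step 2 — fraction explained by component i = λ_i / Σ λ:
  PC1: 26/74 = 0.3514
  PC2: 26/74 = 0.3514
  PC3: 22/74 = 0.2973

Step 3 — cumulative fraction after k components = (λ_1 + ... + λ_k) / Σ λ:
  k = 1: 26/74 = 0.3514
  k = 2: (26 + 26)/74 = 52/74 = 0.7027
  k = 3: (26 + 26 + 22)/74 = 74/74 = 1

Summary (fraction, with percent):

explained: PC1 0.3514 (35.14%), PC2 0.3514 (35.14%), PC3 0.2973 (29.73%);  cumulative: 0.3514, 0.7027, 1


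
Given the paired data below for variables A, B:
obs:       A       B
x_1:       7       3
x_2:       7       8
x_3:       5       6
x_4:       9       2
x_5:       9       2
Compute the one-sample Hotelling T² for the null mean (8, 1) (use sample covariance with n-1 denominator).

Step 1 — sample mean vector:
  mean(A) = (7 + 7 + 5 + 9 + 9) / 5 = 37/5 = 7.4
  mean(B) = (3 + 8 + 6 + 2 + 2) / 5 = 21/5 = 4.2
  x̄ = (7.4, 4.2),  deviation x̄ - mu_0 = (7.4, 4.2) - (8, 1) = (-0.6, 3.2).

Step 2 — sample covariance matrix, S[i,j] = (1/(n-1)) · Σ_k (x_{k,i} - mean_i) · (x_{k,j} - mean_j), divisor n-1 = 4:
  S[A,A] = ((-0.4)·(-0.4) + (-0.4)·(-0.4) + (-2.4)·(-2.4) + (1.6)·(1.6) + (1.6)·(1.6)) / 4 = 11.2/4 = 2.8
  S[A,B] = ((-0.4)·(-1.2) + (-0.4)·(3.8) + (-2.4)·(1.8) + (1.6)·(-2.2) + (1.6)·(-2.2)) / 4 = -12.4/4 = -3.1
  S[B,B] = ((-1.2)·(-1.2) + (3.8)·(3.8) + (1.8)·(1.8) + (-2.2)·(-2.2) + (-2.2)·(-2.2)) / 4 = 28.8/4 = 7.2
  S = [[2.8, -3.1],
 [-3.1, 7.2]].

Step 3 — invert S. det(S) = 2.8·7.2 - (-3.1)² = 10.55.
  S^{-1} = (1/det) · [[d, -b], [-b, a]] = [[0.6825, 0.2938],
 [0.2938, 0.2654]].

Step 4 — quadratic form (x̄ - mu_0)^T · S^{-1} · (x̄ - mu_0):
  S^{-1} · (x̄ - mu_0) = (0.5308, 0.673),
  (x̄ - mu_0)^T · [...] = (-0.6)·(0.5308) + (3.2)·(0.673) = 1.8351.

Step 5 — scale by n: T² = 5 · 1.8351 = 9.1754.

T² ≈ 9.1754


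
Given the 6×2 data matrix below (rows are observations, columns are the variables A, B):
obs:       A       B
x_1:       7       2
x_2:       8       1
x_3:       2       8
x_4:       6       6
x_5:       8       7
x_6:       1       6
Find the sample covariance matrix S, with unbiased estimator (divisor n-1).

Step 1 — column means:
  mean(A) = (7 + 8 + 2 + 6 + 8 + 1) / 6 = 32/6 = 5.3333
  mean(B) = (2 + 1 + 8 + 6 + 7 + 6) / 6 = 30/6 = 5

Step 2 — sample covariance S[i,j] = (1/(n-1)) · Σ_k (x_{k,i} - mean_i) · (x_{k,j} - mean_j), with n-1 = 5.
  S[A,A] = ((1.6667)·(1.6667) + (2.6667)·(2.6667) + (-3.3333)·(-3.3333) + (0.6667)·(0.6667) + (2.6667)·(2.6667) + (-4.3333)·(-4.3333)) / 5 = 47.3333/5 = 9.4667
  S[A,B] = ((1.6667)·(-3) + (2.6667)·(-4) + (-3.3333)·(3) + (0.6667)·(1) + (2.6667)·(2) + (-4.3333)·(1)) / 5 = -24/5 = -4.8
  S[B,B] = ((-3)·(-3) + (-4)·(-4) + (3)·(3) + (1)·(1) + (2)·(2) + (1)·(1)) / 5 = 40/5 = 8

S is symmetric (S[j,i] = S[i,j]). Assembling:

S = [[9.4667, -4.8],
 [-4.8, 8]]


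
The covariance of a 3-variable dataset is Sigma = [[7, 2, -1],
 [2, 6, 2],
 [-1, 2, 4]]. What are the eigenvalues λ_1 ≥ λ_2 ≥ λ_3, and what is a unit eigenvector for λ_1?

Step 1 — characteristic polynomial p(λ) = det(λI - Sigma) = λ³ - tr·λ² + c_1·λ - det, where tr = trace, c_1 = sum of the principal 2×2 minors, det = det(Sigma):
  tr = 7 + 6 + 4 = 17,
  c_1 = (7·6 - (2)²) + (7·4 - (-1)²) + (6·4 - (2)²) = 38 + 27 + 20 = 85,
  det = 7·(6·4 - (2)²) - (2)·((2)·4 - (2)·(-1)) + (-1)·((2)·(2) - 6·(-1)) = 7·(20) - (2)·(10) + (-1)·(10) = 110.
  So p(λ) = λ³ - 17λ² + 85λ - 110.
Step 2 — look for an integer root (rational root theorem: any rational root is an integer divisor of 110). Testing λ = 2:
  p(2) = 8 - 68 + 170 - 110 = 0  ✓
  Dividing out (λ - 2): p(λ) = (λ - 2)(λ² - 15λ + 55).
Step 3 — remaining eigenvalues from the quadratic λ² - 15λ + 55 = 0:
  Δ = 15² - 4·55 = 225 - 220 = 5,  λ = (15 ± √5)/2 = (15 ± 2.2361)/2 ≈ 8.618 or 6.382.
  Sorted: λ_1 = 8.618,  λ_2 = 6.382,  λ_3 = 2  (check: sum = 17 = tr ✓).

Step 4 — unit eigenvector for λ_1 ≈ 8.618: v spans the null space of (Sigma - λ_1 I), whose rows are
  r_1 = (-1.618, 2, -1),  r_2 = (2, -2.618, 2),  r_3 = (-1, 2, -4.618).
  v is orthogonal to every row, so take v ∝ r_1 × r_2 = ((2)·(2) - (-1)·(-2.618), (-1)·(2) - (-1.618)·(2), (-1.618)·(-2.618) - (2)·(2)) ≈ (1.382, 1.2361, 0.2361).
  Let u = (1.382, 1.2361, 0.2361).
  ||u|| = √((1.382)² + (1.2361)² + (0.2361)²) = √(3.4934) ≈ 1.8691,  v_1 = u/||u|| ≈ (0.7394, 0.6613, 0.1263) (||v_1|| = 1).

λ_1 = 8.618,  λ_2 = 6.382,  λ_3 = 2;  v_1 ≈ (0.7394, 0.6613, 0.1263)


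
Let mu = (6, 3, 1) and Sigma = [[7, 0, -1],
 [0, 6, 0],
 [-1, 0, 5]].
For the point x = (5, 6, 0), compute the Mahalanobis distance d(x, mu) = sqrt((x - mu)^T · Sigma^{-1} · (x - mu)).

Step 1 — centre the observation: (x - mu) = (-1, 3, -1).

Step 2 — invert Sigma (cofactor / det for 3×3, or solve directly):
  Sigma^{-1} = [[0.1471, 0, 0.0294],
 [0, 0.1667, 0],
 [0.0294, 0, 0.2059]].

Step 3 — form the quadratic (x - mu)^T · Sigma^{-1} · (x - mu):
  Sigma^{-1} · (x - mu) = (-0.1765, 0.5, -0.2353).
  (x - mu)^T · [Sigma^{-1} · (x - mu)] = (-1)·(-0.1765) + (3)·(0.5) + (-1)·(-0.2353) = 1.9118.

Step 4 — take square root: d = √(1.9118) ≈ 1.3827.

d(x, mu) = √(1.9118) ≈ 1.3827


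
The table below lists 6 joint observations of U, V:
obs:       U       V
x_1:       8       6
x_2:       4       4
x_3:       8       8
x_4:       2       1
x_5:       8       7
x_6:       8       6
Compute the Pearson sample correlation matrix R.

Step 1 — column means:
  mean(U) = (8 + 4 + 8 + 2 + 8 + 8) / 6 = 38/6 = 6.3333
  mean(V) = (6 + 4 + 8 + 1 + 7 + 6) / 6 = 32/6 = 5.3333

Step 2 — sample variances and covariances s[i,j] = (1/(n-1)) · Σ_k (x_{k,i} - mean_i) · (x_{k,j} - mean_j), with n-1 = 5:
  s[U,U] = ((1.6667)·(1.6667) + (-2.3333)·(-2.3333) + (1.6667)·(1.6667) + (-4.3333)·(-4.3333) + (1.6667)·(1.6667) + (1.6667)·(1.6667)) / 5 = 35.3333/5 = 7.0667
  s[U,V] = ((1.6667)·(0.6667) + (-2.3333)·(-1.3333) + (1.6667)·(2.6667) + (-4.3333)·(-4.3333) + (1.6667)·(1.6667) + (1.6667)·(0.6667)) / 5 = 31.3333/5 = 6.2667
  s[V,V] = ((0.6667)·(0.6667) + (-1.3333)·(-1.3333) + (2.6667)·(2.6667) + (-4.3333)·(-4.3333) + (1.6667)·(1.6667) + (0.6667)·(0.6667)) / 5 = 31.3333/5 = 6.2667
  Sample standard deviations s_i = √(s[i,i]):
  s(U) = √(7.0667) = 2.6583
  s(V) = √(6.2667) = 2.5033

Step 3 — r_{ij} = s_{ij} / (s_i · s_j):
  r[U,U] = 1 (diagonal).
  r[U,V] = 6.2667 / (2.6583 · 2.5033) = 6.2667 / 6.6547 = 0.9417
  r[V,V] = 1 (diagonal).

R is symmetric with unit diagonal. Assembling:

R = [[1, 0.9417],
 [0.9417, 1]]
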